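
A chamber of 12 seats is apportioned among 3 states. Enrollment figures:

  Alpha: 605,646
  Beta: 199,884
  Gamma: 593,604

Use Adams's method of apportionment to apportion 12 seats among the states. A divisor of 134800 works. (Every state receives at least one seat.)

With modified divisor 134800: modified quotas Alpha 4.493, Beta 1.483, Gamma 4.404.
Rounding up: Alpha 5, Beta 2, Gamma 5 (total 12).

Alpha 5, Beta 2, Gamma 5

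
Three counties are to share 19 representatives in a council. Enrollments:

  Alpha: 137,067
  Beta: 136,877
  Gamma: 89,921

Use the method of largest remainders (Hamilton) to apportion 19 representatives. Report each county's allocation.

Alpha: 7, Beta: 7, Gamma: 5

Total 363865; standard divisor 363865/19 ≈ 19150.789.
Standard quotas: Alpha 7.1573, Beta 7.1473, Gamma 4.6954.
Lower quotas: Alpha 7, Beta 7, Gamma 4 (sum 18, leaving 1 seat).
Remainders in descending order: Gamma 0.6954, Alpha 0.1573, Beta 0.1473.
Largest remainder: Gamma receives the extra seat.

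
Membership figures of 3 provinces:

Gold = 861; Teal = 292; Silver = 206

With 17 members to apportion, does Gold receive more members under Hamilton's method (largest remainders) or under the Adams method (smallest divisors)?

Hamilton

Hamilton: Gold 11, Teal 4, Silver 2.
Adams: Gold 10, Teal 4, Silver 3.
Gold gets 11 under Hamilton and 10 under Adams.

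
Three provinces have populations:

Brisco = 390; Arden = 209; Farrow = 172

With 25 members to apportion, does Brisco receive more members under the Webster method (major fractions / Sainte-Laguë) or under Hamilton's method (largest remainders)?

Hamilton

Webster: Brisco 12, Arden 7, Farrow 6.
Hamilton: Brisco 13, Arden 7, Farrow 5.
Brisco gets 12 under Webster and 13 under Hamilton.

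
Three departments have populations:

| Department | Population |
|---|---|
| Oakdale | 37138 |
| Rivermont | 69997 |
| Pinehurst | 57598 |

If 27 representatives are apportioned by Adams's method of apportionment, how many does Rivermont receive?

11

Standard divisor 164733/27 ≈ 6101.222; standard quotas: Oakdale 6.087, Rivermont 11.473, Pinehurst 9.440.
Rounding up gives 7, 12, 10 = 29 seats, so the divisor must be adjusted.
With modified divisor 6380: modified quotas Oakdale 5.821, Rivermont 10.971, Pinehurst 9.028.
Rounding up: Oakdale 6, Rivermont 11, Pinehurst 10 (total 27).
Rivermont receives 11.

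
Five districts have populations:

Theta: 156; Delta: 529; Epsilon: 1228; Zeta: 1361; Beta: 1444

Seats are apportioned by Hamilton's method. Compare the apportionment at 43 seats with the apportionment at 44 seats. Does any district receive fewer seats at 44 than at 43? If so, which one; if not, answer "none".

Theta

At 43 seats: Theta 2, Delta 5, Epsilon 11, Zeta 12, Beta 13.
At 44 seats: Theta 1, Delta 5, Epsilon 11, Zeta 13, Beta 14.
Theta drops from 2 to 1.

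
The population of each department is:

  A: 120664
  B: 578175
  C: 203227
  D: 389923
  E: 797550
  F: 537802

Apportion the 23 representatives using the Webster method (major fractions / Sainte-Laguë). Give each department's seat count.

A 1; B 5; C 2; D 3; E 7; F 5

Standard divisor 2627341/23 ≈ 114232.217; standard quotas: A 1.056, B 5.061, C 1.779, D 3.413, E 6.982, F 4.708.
Rounding to the nearest integer gives A 1, B 5, C 2, D 3, E 7, F 5 — total 23, matching the house size, so no adjustment is needed.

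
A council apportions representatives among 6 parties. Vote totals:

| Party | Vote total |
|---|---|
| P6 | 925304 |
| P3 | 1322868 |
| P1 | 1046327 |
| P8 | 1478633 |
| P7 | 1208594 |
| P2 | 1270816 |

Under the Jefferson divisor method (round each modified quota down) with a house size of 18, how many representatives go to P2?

3

Standard divisor 7252542/18 ≈ 402919; standard quotas: P6 2.297, P3 3.283, P1 2.597, P8 3.670, P7 3.000, P2 3.154.
Rounding down gives 2, 3, 2, 3, 2, 3 = 15 seats, so the divisor must be adjusted.
With modified divisor 339700: modified quotas P6 2.724, P3 3.894, P1 3.080, P8 4.353, P7 3.558, P2 3.741.
Rounding down: P6 2, P3 3, P1 3, P8 4, P7 3, P2 3 (total 18).
P2 receives 3.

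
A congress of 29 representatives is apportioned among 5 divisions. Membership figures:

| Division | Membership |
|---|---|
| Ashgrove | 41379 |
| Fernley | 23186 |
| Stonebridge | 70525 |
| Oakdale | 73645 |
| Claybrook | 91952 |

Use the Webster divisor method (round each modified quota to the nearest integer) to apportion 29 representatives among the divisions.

Ashgrove 4, Fernley 2, Stonebridge 7, Oakdale 7, Claybrook 9

Standard divisor 300687/29 ≈ 10368.517; standard quotas: Ashgrove 3.991, Fernley 2.236, Stonebridge 6.802, Oakdale 7.103, Claybrook 8.868.
Rounding to the nearest integer gives Ashgrove 4, Fernley 2, Stonebridge 7, Oakdale 7, Claybrook 9 — total 29, matching the house size, so no adjustment is needed.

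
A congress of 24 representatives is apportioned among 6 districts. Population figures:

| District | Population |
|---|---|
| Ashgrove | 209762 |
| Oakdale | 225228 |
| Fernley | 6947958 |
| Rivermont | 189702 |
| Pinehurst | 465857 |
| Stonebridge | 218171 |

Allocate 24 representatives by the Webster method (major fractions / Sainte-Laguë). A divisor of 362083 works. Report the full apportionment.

Ashgrove 1; Oakdale 1; Fernley 19; Rivermont 1; Pinehurst 1; Stonebridge 1

With modified divisor 362083: modified quotas Ashgrove 0.579, Oakdale 0.622, Fernley 19.189, Rivermont 0.524, Pinehurst 1.287, Stonebridge 0.603.
Rounding to the nearest integer: Ashgrove 1, Oakdale 1, Fernley 19, Rivermont 1, Pinehurst 1, Stonebridge 1 (total 24).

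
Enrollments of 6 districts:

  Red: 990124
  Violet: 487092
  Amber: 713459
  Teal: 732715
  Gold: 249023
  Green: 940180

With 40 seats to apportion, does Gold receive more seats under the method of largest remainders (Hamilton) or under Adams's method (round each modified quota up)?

Adams

Hamilton: Red 10, Violet 5, Amber 7, Teal 7, Gold 2, Green 9.
Adams: Red 9, Violet 5, Amber 7, Teal 7, Gold 3, Green 9.
Gold gets 2 under Hamilton and 3 under Adams.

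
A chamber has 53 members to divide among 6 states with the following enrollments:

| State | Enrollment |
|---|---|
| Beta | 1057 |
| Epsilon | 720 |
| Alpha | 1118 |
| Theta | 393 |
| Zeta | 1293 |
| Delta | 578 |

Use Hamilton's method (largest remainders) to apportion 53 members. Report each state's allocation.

The standard divisor is 5159/53 ≈ 97.34.
Standard quotas: Beta 10.859, Epsilon 7.397, Alpha 11.486, Theta 4.037, Zeta 13.283, Delta 5.938.
Lower quotas: Beta 10, Epsilon 7, Alpha 11, Theta 4, Zeta 13, Delta 5 (sum 50, leaving 3 seats).
Remainders in descending order: Delta 0.938, Beta 0.859, Alpha 0.486, Epsilon 0.397, Zeta 0.283, Theta 0.037.
The surplus seats go to Delta, Beta, Alpha.

Beta 11, Epsilon 7, Alpha 12, Theta 4, Zeta 13, Delta 6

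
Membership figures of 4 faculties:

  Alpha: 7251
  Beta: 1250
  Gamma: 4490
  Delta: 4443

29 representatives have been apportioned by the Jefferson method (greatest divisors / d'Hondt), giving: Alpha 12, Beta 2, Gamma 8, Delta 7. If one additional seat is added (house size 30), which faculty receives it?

Priority for the next seat is population ÷ (current seats + 1).
Priorities: Alpha 557.769, Beta 416.667, Gamma 498.889, Delta 555.375.
Highest priority: Alpha.

Alpha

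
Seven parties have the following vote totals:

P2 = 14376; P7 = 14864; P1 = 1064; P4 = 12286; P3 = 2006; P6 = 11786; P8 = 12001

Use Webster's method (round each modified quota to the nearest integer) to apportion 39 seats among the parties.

Standard divisor 68383/39 ≈ 1753.41; standard quotas: P2 8.199, P7 8.477, P1 0.607, P4 7.007, P3 1.144, P6 6.722, P8 6.844.
Rounding to the nearest integer gives P2 8, P7 8, P1 1, P4 7, P3 1, P6 7, P8 7 — total 39, matching the house size, so no adjustment is needed.

P2 8, P7 8, P1 1, P4 7, P3 1, P6 7, P8 7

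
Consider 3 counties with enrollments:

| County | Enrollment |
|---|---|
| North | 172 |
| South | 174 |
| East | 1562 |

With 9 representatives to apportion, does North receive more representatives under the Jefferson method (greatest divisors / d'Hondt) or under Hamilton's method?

Hamilton

Jefferson: North 0, South 1, East 8.
Hamilton: North 1, South 1, East 7.
North gets 0 under Jefferson and 1 under Hamilton.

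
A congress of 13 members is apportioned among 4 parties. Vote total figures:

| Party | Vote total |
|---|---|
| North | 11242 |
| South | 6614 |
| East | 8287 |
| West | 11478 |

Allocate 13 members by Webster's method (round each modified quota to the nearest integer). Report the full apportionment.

North 4, South 2, East 3, West 4

Standard divisor 37621/13 ≈ 2893.923; standard quotas: North 3.885, South 2.285, East 2.864, West 3.966.
Rounding to the nearest integer gives North 4, South 2, East 3, West 4 — total 13, matching the house size, so no adjustment is needed.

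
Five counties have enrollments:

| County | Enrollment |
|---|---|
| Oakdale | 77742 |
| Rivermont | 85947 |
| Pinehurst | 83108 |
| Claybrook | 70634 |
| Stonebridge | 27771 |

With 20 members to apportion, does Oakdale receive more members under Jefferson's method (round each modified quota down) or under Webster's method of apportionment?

Jefferson

Jefferson: Oakdale 5, Rivermont 5, Pinehurst 5, Claybrook 4, Stonebridge 1.
Webster: Oakdale 4, Rivermont 5, Pinehurst 5, Claybrook 4, Stonebridge 2.
Oakdale gets 5 under Jefferson and 4 under Webster.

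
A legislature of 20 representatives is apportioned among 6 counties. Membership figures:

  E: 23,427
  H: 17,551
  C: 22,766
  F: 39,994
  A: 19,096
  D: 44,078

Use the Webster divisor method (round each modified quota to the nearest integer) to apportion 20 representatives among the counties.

Standard divisor 166912/20 ≈ 8345.6; standard quotas: E 2.807, H 2.103, C 2.728, F 4.792, A 2.288, D 5.282.
Rounding to the nearest integer gives E 3, H 2, C 3, F 5, A 2, D 5 — total 20, matching the house size, so no adjustment is needed.

E=3, H=2, C=3, F=5, A=2, D=5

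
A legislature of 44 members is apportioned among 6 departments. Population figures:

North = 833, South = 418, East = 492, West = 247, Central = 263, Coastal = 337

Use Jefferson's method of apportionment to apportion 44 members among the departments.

Standard divisor 2590/44 ≈ 58.864; standard quotas: North 14.151, South 7.101, East 8.358, West 4.196, Central 4.468, Coastal 5.725.
Rounding down gives 14, 7, 8, 4, 4, 5 = 42 seats, so the divisor must be adjusted.
With modified divisor 55: modified quotas North 15.145, South 7.600, East 8.945, West 4.491, Central 4.782, Coastal 6.127.
Rounding down: North 15, South 7, East 8, West 4, Central 4, Coastal 6 (total 44).

North 15, South 7, East 8, West 4, Central 4, Coastal 6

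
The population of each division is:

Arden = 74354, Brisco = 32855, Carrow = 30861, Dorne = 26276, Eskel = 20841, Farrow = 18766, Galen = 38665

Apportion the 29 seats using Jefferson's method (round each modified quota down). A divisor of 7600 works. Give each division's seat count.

Arden 9; Brisco 4; Carrow 4; Dorne 3; Eskel 2; Farrow 2; Galen 5

With modified divisor 7600: modified quotas Arden 9.783, Brisco 4.323, Carrow 4.061, Dorne 3.457, Eskel 2.742, Farrow 2.469, Galen 5.088.
Rounding down: Arden 9, Brisco 4, Carrow 4, Dorne 3, Eskel 2, Farrow 2, Galen 5 (total 29).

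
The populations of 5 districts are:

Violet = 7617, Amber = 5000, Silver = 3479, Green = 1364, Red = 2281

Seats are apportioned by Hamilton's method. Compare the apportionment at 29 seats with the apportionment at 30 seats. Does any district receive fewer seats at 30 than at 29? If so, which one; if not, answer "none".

At 29 seats: Violet 11, Amber 7, Silver 5, Green 2, Red 4.
At 30 seats: Violet 12, Amber 8, Silver 5, Green 2, Red 3.
Red drops from 4 to 3.

Red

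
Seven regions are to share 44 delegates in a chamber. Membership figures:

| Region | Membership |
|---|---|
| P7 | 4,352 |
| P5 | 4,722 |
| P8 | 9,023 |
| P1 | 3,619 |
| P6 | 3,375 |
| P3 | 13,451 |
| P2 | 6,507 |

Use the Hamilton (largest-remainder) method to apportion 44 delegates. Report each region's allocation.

Total 45049; standard divisor 45049/44 ≈ 1023.841.
Standard quotas: P7 4.2507, P5 4.6120, P8 8.8129, P1 3.5347, P6 3.2964, P3 13.1378, P2 6.3555.
Lower quotas: P7 4, P5 4, P8 8, P1 3, P6 3, P3 13, P2 6 (sum 41, leaving 3 seats).
Remainders in descending order: P8 0.8129, P5 0.6120, P1 0.5347, P2 0.3555, P6 0.2964, P7 0.2507, P3 0.1378.
The surplus seats go to P8, P5, P1.

P7 4, P5 5, P8 9, P1 4, P6 3, P3 13, P2 6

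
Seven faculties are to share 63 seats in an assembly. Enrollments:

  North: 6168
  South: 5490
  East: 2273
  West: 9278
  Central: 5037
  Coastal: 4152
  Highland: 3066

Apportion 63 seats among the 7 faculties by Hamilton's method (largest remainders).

Total 35464; standard divisor 35464/63 ≈ 562.921.
Standard quotas: North 10.9571, South 9.7527, East 4.0379, West 16.4819, Central 8.9480, Coastal 7.3758, Highland 5.4466.
Lower quotas: North 10, South 9, East 4, West 16, Central 8, Coastal 7, Highland 5 (sum 59, leaving 4 seats).
Remainders in descending order: North 0.9571, Central 0.9480, South 0.7527, West 0.4819, Highland 0.4466, Coastal 0.3758, East 0.0379.
The surplus seats go to North, Central, South, West.

North 11, South 10, East 4, West 17, Central 9, Coastal 7, Highland 5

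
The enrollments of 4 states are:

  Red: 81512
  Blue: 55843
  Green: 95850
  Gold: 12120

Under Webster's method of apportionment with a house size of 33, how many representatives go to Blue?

7

Standard divisor 245325/33 ≈ 7434.091; standard quotas: Red 10.965, Blue 7.512, Green 12.893, Gold 1.630.
Rounding to the nearest integer gives 11, 8, 13, 2 = 34 seats, so the divisor must be adjusted.
With modified divisor 7600: modified quotas Red 10.725, Blue 7.348, Green 12.612, Gold 1.595.
Rounding to the nearest integer: Red 11, Blue 7, Green 13, Gold 2 (total 33).
Blue receives 7.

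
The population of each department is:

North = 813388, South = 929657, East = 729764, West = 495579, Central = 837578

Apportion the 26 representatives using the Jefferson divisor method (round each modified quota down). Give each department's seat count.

Standard divisor 3805966/26 ≈ 146383.308; standard quotas: North 5.557, South 6.351, East 4.985, West 3.385, Central 5.722.
Rounding down gives 5, 6, 4, 3, 5 = 23 seats, so the divisor must be adjusted.
With modified divisor 134200: modified quotas North 6.061, South 6.927, East 5.438, West 3.693, Central 6.241.
Rounding down: North 6, South 6, East 5, West 3, Central 6 (total 26).

North=6, South=6, East=5, West=3, Central=6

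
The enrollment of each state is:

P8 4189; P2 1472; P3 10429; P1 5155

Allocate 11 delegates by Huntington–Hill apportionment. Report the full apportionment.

With divisor 2004: modified quotas P8 2.090, P2 0.735, P3 5.204, P1 2.572.
Geometric-mean thresholds: P8 √(2·3)=2.449, P2 (min 1), P3 √(5·6)=5.477, P1 √(2·3)=2.449.
Each quota rounded against its threshold gives P8 2, P2 1, P3 5, P1 3 (total 11).

P8=2; P2=1; P3=5; P1=3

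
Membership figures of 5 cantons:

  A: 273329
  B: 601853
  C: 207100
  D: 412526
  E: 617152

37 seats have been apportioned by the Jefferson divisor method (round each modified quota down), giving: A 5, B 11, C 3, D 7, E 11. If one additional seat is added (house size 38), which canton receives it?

Priority for the next seat is population ÷ (current seats + 1).
Priorities: A 45554.833, B 50154.417, C 51775.000, D 51565.750, E 51429.333.
Highest priority: C.

C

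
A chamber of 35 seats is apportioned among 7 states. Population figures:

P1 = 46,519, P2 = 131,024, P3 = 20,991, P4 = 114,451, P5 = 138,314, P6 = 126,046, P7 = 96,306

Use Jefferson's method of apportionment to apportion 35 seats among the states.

P1 2; P2 7; P3 1; P4 6; P5 7; P6 7; P7 5

Standard divisor 673651/35 ≈ 19247.171; standard quotas: P1 2.417, P2 6.807, P3 1.091, P4 5.946, P5 7.186, P6 6.549, P7 5.004.
Rounding down gives 2, 6, 1, 5, 7, 6, 5 = 32 seats, so the divisor must be adjusted.
With modified divisor 17600: modified quotas P1 2.643, P2 7.445, P3 1.193, P4 6.503, P5 7.859, P6 7.162, P7 5.472.
Rounding down: P1 2, P2 7, P3 1, P4 6, P5 7, P6 7, P7 5 (total 35).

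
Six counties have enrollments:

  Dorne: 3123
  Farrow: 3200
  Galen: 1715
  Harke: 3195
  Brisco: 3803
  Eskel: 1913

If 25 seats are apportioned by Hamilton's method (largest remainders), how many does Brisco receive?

6

Standard divisor: 16949 ÷ 25 ≈ 677.96.
Standard quotas: Dorne 4.606, Farrow 4.720, Galen 2.530, Harke 4.713, Brisco 5.609, Eskel 2.822.
Lower quotas: Dorne 4, Farrow 4, Galen 2, Harke 4, Brisco 5, Eskel 2 (sum 21, leaving 4 seats).
Remainders in descending order: Eskel 0.822, Farrow 0.720, Harke 0.713, Brisco 0.609, Dorne 0.606, Galen 0.530.
Largest remainders: Eskel, Farrow, Harke, Brisco receive the extra seats.
Brisco receives 6.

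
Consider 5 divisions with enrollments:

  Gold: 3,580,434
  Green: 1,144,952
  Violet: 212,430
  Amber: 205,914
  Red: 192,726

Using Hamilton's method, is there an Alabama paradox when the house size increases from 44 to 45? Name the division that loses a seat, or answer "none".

Red

At 44 seats: Gold 29, Green 9, Violet 2, Amber 2, Red 2.
At 45 seats: Gold 30, Green 10, Violet 2, Amber 2, Red 1.
Red drops from 2 to 1.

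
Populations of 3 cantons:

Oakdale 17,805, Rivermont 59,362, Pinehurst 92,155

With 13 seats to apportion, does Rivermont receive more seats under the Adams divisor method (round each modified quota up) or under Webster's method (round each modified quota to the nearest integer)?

Adams: Oakdale 2, Rivermont 4, Pinehurst 7.
Webster: Oakdale 1, Rivermont 5, Pinehurst 7.
Rivermont gets 4 under Adams and 5 under Webster.

Webster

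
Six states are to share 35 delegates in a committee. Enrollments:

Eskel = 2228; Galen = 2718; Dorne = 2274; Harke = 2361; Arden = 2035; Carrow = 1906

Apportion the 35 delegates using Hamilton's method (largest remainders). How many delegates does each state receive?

The standard divisor is 13522/35 ≈ 386.343.
Standard quotas: Eskel 5.767, Galen 7.035, Dorne 5.886, Harke 6.111, Arden 5.267, Carrow 4.933.
Lower quotas: Eskel 5, Galen 7, Dorne 5, Harke 6, Arden 5, Carrow 4 (sum 32, leaving 3 seats).
Remainders in descending order: Carrow 0.933, Dorne 0.886, Eskel 0.767, Arden 0.267, Harke 0.111, Galen 0.035.
Largest remainders: Carrow, Dorne, Eskel receive the extra seats.

Eskel 6, Galen 7, Dorne 6, Harke 6, Arden 5, Carrow 5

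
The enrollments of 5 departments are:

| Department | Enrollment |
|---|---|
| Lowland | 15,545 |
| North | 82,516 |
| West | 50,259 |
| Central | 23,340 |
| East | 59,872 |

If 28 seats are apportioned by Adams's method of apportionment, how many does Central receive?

Standard divisor 231532/28 ≈ 8269; standard quotas: Lowland 1.880, North 9.979, West 6.078, Central 2.823, East 7.241.
Rounding up gives 2, 10, 7, 3, 8 = 30 seats, so the divisor must be adjusted.
With modified divisor 8900: modified quotas Lowland 1.747, North 9.271, West 5.647, Central 2.622, East 6.727.
Rounding up: Lowland 2, North 10, West 6, Central 3, East 7 (total 28).
Central receives 3.

3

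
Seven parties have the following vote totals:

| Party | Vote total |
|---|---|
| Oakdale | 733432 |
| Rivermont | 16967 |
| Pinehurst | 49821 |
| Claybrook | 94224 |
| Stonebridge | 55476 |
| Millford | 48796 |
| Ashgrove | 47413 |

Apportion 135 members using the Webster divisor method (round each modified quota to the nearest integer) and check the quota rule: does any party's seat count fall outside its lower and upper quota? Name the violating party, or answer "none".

Oakdale

Standard quotas: Oakdale 94.647, Rivermont 2.190, Pinehurst 6.429, Claybrook 12.159, Stonebridge 7.159, Millford 6.297, Ashgrove 6.119.
Webster allocation: Oakdale 96, Rivermont 2, Pinehurst 6, Claybrook 12, Stonebridge 7, Millford 6, Ashgrove 6.
Oakdale has quota 94.647 (lower 94, upper 95) but receives 96 — outside the quota interval.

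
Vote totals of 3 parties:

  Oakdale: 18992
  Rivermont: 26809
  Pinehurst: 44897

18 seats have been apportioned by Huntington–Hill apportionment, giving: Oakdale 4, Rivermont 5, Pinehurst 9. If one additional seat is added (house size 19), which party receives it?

Rivermont

Priority for the next seat is population ÷ (√(s·(s+1))).
Priorities: Oakdale 4246.740, Rivermont 4894.631, Pinehurst 4732.559.
Highest priority: Rivermont.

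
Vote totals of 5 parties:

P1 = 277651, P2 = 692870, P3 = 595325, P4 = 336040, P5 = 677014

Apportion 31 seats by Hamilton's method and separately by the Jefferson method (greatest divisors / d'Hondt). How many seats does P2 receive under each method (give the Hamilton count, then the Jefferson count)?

8 and 9

Hamilton: P1 4, P2 8, P3 7, P4 4, P5 8.
Jefferson: P1 3, P2 9, P3 7, P4 4, P5 8.
P2 gets 8 under Hamilton and 9 under Jefferson.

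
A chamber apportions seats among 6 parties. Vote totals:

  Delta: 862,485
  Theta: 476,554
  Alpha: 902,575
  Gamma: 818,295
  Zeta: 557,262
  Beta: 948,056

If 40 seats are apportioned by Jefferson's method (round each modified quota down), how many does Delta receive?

Standard divisor 4565227/40 ≈ 114130.675; standard quotas: Delta 7.557, Theta 4.176, Alpha 7.908, Gamma 7.170, Zeta 4.883, Beta 8.307.
Rounding down gives 7, 4, 7, 7, 4, 8 = 37 seats, so the divisor must be adjusted.
With modified divisor 106600: modified quotas Delta 8.091, Theta 4.470, Alpha 8.467, Gamma 7.676, Zeta 5.228, Beta 8.894.
Rounding down: Delta 8, Theta 4, Alpha 8, Gamma 7, Zeta 5, Beta 8 (total 40).
Delta receives 8.

8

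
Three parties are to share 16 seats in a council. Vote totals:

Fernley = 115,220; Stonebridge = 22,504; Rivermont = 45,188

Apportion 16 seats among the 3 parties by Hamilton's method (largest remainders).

Total 182912; standard divisor 182912/16 = 11432.
Standard quotas: Fernley 10.0787, Stonebridge 1.9685, Rivermont 3.9528.
Lower quotas: Fernley 10, Stonebridge 1, Rivermont 3 (sum 14, leaving 2 seats).
Remainders in descending order: Stonebridge 0.9685, Rivermont 0.9528, Fernley 0.0787.
Largest remainders: Stonebridge, Rivermont receive the extra seats.

Fernley=10; Stonebridge=2; Rivermont=4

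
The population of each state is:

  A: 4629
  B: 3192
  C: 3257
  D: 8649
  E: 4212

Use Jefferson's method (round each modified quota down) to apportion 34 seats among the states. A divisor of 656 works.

With modified divisor 656: modified quotas A 7.056, B 4.866, C 4.965, D 13.184, E 6.421.
Rounding down: A 7, B 4, C 4, D 13, E 6 (total 34).

A 7; B 4; C 4; D 13; E 6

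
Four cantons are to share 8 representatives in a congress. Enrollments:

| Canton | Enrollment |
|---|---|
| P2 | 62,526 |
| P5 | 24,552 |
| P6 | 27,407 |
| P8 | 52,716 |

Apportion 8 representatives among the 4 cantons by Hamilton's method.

P2 3, P5 1, P6 1, P8 3

The standard divisor is 167201/8 ≈ 20900.125.
Standard quotas: P2 2.9917, P5 1.1747, P6 1.3113, P8 2.5223.
Lower quotas: P2 2, P5 1, P6 1, P8 2 (sum 6, leaving 2 seats).
Remainders in descending order: P2 0.9917, P8 0.5223, P6 0.3113, P5 0.1747.
Largest remainders: P2, P8 receive the extra seats.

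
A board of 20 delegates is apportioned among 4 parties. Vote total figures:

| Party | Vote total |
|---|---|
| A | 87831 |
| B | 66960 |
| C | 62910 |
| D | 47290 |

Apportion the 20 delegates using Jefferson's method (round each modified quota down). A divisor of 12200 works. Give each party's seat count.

With modified divisor 12200: modified quotas A 7.199, B 5.489, C 5.157, D 3.876.
Rounding down: A 7, B 5, C 5, D 3 (total 20).

A 7; B 5; C 5; D 3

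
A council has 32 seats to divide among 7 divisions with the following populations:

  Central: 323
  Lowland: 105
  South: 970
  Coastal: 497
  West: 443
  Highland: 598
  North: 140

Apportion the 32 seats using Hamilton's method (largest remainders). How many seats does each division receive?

Central 3, Lowland 1, South 10, Coastal 5, West 5, Highland 6, North 2

Total 3076; standard divisor 3076/32 ≈ 96.125.
Standard quotas: Central 3.360, Lowland 1.092, South 10.091, Coastal 5.170, West 4.609, Highland 6.221, North 1.456.
Lower quotas: Central 3, Lowland 1, South 10, Coastal 5, West 4, Highland 6, North 1 (sum 30, leaving 2 seats).
Remainders in descending order: West 0.609, North 0.456, Central 0.360, Highland 0.221, Coastal 0.170, Lowland 0.092, South 0.091.
Largest remainders: West, North receive the extra seats.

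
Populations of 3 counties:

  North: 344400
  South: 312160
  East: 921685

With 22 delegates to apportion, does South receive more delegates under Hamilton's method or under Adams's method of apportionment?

Adams

Hamilton: North 5, South 4, East 13.
Adams: North 5, South 5, East 12.
South gets 4 under Hamilton and 5 under Adams.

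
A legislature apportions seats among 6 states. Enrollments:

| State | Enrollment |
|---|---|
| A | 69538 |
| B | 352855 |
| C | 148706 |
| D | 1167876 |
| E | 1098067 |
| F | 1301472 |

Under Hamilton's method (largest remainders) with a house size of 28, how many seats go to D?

8

Standard divisor: 4138514 ÷ 28 ≈ 147804.071.
Standard quotas: A 0.4705, B 2.3873, C 1.0061, D 7.9015, E 7.4292, F 8.8054.
Lower quotas: A 0, B 2, C 1, D 7, E 7, F 8 (sum 25, leaving 3 seats).
Remainders in descending order: D 0.9015, F 0.8054, A 0.4705, E 0.4292, B 0.3873, C 0.0061.
The surplus seats go to D, F, A.
D receives 8.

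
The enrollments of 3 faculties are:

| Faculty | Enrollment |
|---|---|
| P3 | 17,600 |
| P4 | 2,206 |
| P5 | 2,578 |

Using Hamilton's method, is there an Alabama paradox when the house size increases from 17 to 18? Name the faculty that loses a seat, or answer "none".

At 17 seats: P3 13, P4 2, P5 2.
At 18 seats: P3 14, P4 2, P5 2.
No faculty's allocation decreased.

none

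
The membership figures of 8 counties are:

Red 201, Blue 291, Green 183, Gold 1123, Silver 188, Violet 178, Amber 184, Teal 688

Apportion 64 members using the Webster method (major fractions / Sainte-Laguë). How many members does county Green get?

Standard divisor 3036/64 ≈ 47.438; standard quotas: Red 4.237, Blue 6.134, Green 3.858, Gold 23.673, Silver 3.963, Violet 3.752, Amber 3.879, Teal 14.503.
Rounding to the nearest integer gives 4, 6, 4, 24, 4, 4, 4, 15 = 65 seats, so the divisor must be adjusted.
With modified divisor 47.6: modified quotas Red 4.223, Blue 6.113, Green 3.845, Gold 23.592, Silver 3.950, Violet 3.739, Amber 3.866, Teal 14.454.
Rounding to the nearest integer: Red 4, Blue 6, Green 4, Gold 24, Silver 4, Violet 4, Amber 4, Teal 14 (total 64).
Green receives 4.

4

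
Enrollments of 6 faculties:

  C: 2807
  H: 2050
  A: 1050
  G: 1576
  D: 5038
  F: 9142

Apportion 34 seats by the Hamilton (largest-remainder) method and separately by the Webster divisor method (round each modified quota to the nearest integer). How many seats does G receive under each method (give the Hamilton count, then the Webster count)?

3 and 2

Hamilton: C 4, H 3, A 2, G 3, D 8, F 14.
Webster: C 4, H 3, A 2, G 2, D 8, F 15.
G gets 3 under Hamilton and 2 under Webster.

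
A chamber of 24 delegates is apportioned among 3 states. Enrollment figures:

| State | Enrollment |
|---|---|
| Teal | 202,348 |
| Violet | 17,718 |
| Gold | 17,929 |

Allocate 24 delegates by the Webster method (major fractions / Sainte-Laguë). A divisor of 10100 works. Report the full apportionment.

Teal 20; Violet 2; Gold 2

With modified divisor 10100: modified quotas Teal 20.034, Violet 1.754, Gold 1.775.
Rounding to the nearest integer: Teal 20, Violet 2, Gold 2 (total 24).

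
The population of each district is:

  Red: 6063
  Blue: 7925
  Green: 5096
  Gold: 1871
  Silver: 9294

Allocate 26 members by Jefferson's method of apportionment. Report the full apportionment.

Standard divisor 30249/26 ≈ 1163.423; standard quotas: Red 5.211, Blue 6.812, Green 4.380, Gold 1.608, Silver 7.988.
Rounding down gives 5, 6, 4, 1, 7 = 23 seats, so the divisor must be adjusted.
With modified divisor 1030: modified quotas Red 5.886, Blue 7.694, Green 4.948, Gold 1.817, Silver 9.023.
Rounding down: Red 5, Blue 7, Green 4, Gold 1, Silver 9 (total 26).

Red: 5, Blue: 7, Green: 4, Gold: 1, Silver: 9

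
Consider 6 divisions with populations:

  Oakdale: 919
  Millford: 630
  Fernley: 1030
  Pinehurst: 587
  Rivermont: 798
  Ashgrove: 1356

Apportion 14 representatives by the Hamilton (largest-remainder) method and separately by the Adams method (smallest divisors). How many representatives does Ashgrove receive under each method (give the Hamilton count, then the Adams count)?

Hamilton: Oakdale 2, Millford 2, Fernley 3, Pinehurst 1, Rivermont 2, Ashgrove 4.
Adams: Oakdale 2, Millford 2, Fernley 3, Pinehurst 2, Rivermont 2, Ashgrove 3.
Ashgrove gets 4 under Hamilton and 3 under Adams.

4 and 3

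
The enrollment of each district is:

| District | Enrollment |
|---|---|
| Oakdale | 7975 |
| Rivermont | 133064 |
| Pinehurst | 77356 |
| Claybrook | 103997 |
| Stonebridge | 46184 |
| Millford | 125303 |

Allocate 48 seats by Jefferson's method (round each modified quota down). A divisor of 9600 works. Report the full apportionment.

Oakdale 0; Rivermont 13; Pinehurst 8; Claybrook 10; Stonebridge 4; Millford 13

With modified divisor 9600: modified quotas Oakdale 0.831, Rivermont 13.861, Pinehurst 8.058, Claybrook 10.833, Stonebridge 4.811, Millford 13.052.
Rounding down: Oakdale 0, Rivermont 13, Pinehurst 8, Claybrook 10, Stonebridge 4, Millford 13 (total 48).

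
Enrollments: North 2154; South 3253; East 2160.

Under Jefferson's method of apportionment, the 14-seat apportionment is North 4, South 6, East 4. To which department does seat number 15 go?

Priority for the next seat is population ÷ (current seats + 1).
Priorities: North 430.800, South 464.714, East 432.000.
Highest priority: South.

South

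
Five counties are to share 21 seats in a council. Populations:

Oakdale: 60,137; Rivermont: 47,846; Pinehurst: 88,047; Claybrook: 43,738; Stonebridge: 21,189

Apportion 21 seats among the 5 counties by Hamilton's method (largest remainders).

Oakdale 5, Rivermont 4, Pinehurst 7, Claybrook 3, Stonebridge 2

The standard divisor is 260957/21 ≈ 12426.524.
Standard quotas: Oakdale 4.8394, Rivermont 3.8503, Pinehurst 7.0854, Claybrook 3.5197, Stonebridge 1.7051.
Lower quotas: Oakdale 4, Rivermont 3, Pinehurst 7, Claybrook 3, Stonebridge 1 (sum 18, leaving 3 seats).
Remainders in descending order: Rivermont 0.8503, Oakdale 0.8394, Stonebridge 0.7051, Claybrook 0.5197, Pinehurst 0.0854.
The surplus seats go to Rivermont, Oakdale, Stonebridge.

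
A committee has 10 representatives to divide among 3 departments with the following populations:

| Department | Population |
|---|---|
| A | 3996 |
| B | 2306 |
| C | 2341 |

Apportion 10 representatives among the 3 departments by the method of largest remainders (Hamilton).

The standard divisor is 8643/10 ≈ 864.3.
Standard quotas: A 4.623, B 2.668, C 2.709.
Lower quotas: A 4, B 2, C 2 (sum 8, leaving 2 seats).
Remainders in descending order: C 0.709, B 0.668, A 0.623.
Largest remainders: C, B receive the extra seats.

A=4, B=3, C=3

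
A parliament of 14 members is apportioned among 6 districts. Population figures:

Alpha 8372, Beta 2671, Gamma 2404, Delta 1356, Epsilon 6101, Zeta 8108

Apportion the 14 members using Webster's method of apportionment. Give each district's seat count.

Alpha 4; Beta 1; Gamma 1; Delta 1; Epsilon 3; Zeta 4

Standard divisor 29012/14 ≈ 2072.286; standard quotas: Alpha 4.040, Beta 1.289, Gamma 1.160, Delta 0.654, Epsilon 2.944, Zeta 3.913.
Rounding to the nearest integer gives Alpha 4, Beta 1, Gamma 1, Delta 1, Epsilon 3, Zeta 4 — total 14, matching the house size, so no adjustment is needed.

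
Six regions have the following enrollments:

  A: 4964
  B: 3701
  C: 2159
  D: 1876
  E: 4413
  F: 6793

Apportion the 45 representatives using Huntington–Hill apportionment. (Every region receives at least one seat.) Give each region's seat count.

A: 9, B: 7, C: 4, D: 4, E: 8, F: 13

With divisor 532: modified quotas A 9.331, B 6.957, C 4.058, D 3.526, E 8.295, F 12.769.
Geometric-mean thresholds: A √(9·10)=9.487, B √(6·7)=6.481, C √(4·5)=4.472, D √(3·4)=3.464, E √(8·9)=8.485, F √(12·13)=12.490.
Each quota rounded against its threshold gives A 9, B 7, C 4, D 4, E 8, F 13 (total 45).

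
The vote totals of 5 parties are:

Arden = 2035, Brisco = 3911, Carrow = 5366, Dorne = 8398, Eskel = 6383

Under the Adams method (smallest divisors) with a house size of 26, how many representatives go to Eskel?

Standard divisor 26093/26 ≈ 1003.577; standard quotas: Arden 2.028, Brisco 3.897, Carrow 5.347, Dorne 8.368, Eskel 6.360.
Rounding up gives 3, 4, 6, 9, 7 = 29 seats, so the divisor must be adjusted.
With modified divisor 1068.5: modified quotas Arden 1.905, Brisco 3.660, Carrow 5.022, Dorne 7.860, Eskel 5.974.
Rounding up: Arden 2, Brisco 4, Carrow 6, Dorne 8, Eskel 6 (total 26).
Eskel receives 6.

6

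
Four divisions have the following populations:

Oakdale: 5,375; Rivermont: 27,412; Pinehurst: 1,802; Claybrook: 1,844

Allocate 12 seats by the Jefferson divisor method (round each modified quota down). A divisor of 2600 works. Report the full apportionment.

With modified divisor 2600: modified quotas Oakdale 2.067, Rivermont 10.543, Pinehurst 0.693, Claybrook 0.709.
Rounding down: Oakdale 2, Rivermont 10, Pinehurst 0, Claybrook 0 (total 12).

Oakdale=2; Rivermont=10; Pinehurst=0; Claybrook=0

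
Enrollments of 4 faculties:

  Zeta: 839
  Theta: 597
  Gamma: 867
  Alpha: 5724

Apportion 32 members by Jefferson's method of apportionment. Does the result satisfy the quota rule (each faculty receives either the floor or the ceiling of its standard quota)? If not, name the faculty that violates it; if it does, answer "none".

Standard quotas: Zeta 3.345, Theta 2.380, Gamma 3.456, Alpha 22.819.
Jefferson allocation: Zeta 3, Theta 2, Gamma 3, Alpha 24.
Alpha has quota 22.819 (lower 22, upper 23) but receives 24 — outside the quota interval.

Alpha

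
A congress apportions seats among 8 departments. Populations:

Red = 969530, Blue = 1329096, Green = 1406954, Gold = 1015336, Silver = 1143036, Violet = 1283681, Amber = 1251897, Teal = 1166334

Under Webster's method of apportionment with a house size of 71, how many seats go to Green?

10

Standard divisor 9565864/71 ≈ 134730.479; standard quotas: Red 7.196, Blue 9.865, Green 10.443, Gold 7.536, Silver 8.484, Violet 9.528, Amber 9.292, Teal 8.657.
Rounding to the nearest integer gives Red 7, Blue 10, Green 10, Gold 8, Silver 8, Violet 10, Amber 9, Teal 9 — total 71, matching the house size, so no adjustment is needed.
Green receives 10.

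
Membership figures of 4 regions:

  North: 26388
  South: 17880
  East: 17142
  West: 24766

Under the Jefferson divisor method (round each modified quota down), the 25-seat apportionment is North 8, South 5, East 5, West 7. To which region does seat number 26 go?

Priority for the next seat is population ÷ (current seats + 1).
Priorities: North 2932.000, South 2980.000, East 2857.000, West 3095.750.
Highest priority: West.

West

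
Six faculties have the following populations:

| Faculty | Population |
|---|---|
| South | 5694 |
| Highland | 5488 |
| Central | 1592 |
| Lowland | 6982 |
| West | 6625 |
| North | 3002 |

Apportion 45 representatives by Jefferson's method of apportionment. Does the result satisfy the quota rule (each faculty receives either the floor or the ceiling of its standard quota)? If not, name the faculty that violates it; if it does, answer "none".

none

Standard quotas: South 8.720, Highland 8.405, Central 2.438, Lowland 10.693, West 10.146, North 4.598.
Jefferson allocation: South 9, Highland 9, Central 2, Lowland 11, West 10, North 4.
Every allocation lies between the lower and upper quota.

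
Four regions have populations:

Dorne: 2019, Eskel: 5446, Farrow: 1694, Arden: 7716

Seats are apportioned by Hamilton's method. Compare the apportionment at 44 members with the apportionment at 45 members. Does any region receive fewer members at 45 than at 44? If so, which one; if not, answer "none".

Farrow

At 44 seats: Dorne 5, Eskel 14, Farrow 5, Arden 20.
At 45 seats: Dorne 5, Eskel 15, Farrow 4, Arden 21.
Farrow drops from 5 to 4.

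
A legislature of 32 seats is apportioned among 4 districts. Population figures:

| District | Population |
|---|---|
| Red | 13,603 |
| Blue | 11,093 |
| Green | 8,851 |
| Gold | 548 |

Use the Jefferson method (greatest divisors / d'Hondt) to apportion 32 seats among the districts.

Red 13, Blue 11, Green 8, Gold 0

Standard divisor 34095/32 ≈ 1065.469; standard quotas: Red 12.767, Blue 10.411, Green 8.307, Gold 0.514.
Rounding down gives 12, 10, 8, 0 = 30 seats, so the divisor must be adjusted.
With modified divisor 1000: modified quotas Red 13.603, Blue 11.093, Green 8.851, Gold 0.548.
Rounding down: Red 13, Blue 11, Green 8, Gold 0 (total 32).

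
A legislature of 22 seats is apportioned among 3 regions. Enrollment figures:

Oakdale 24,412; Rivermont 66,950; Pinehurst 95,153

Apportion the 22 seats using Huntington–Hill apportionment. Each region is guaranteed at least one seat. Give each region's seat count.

Oakdale: 3, Rivermont: 8, Pinehurst: 11

With divisor 8614: modified quotas Oakdale 2.834, Rivermont 7.772, Pinehurst 11.046.
Geometric-mean thresholds: Oakdale √(2·3)=2.449, Rivermont √(7·8)=7.483, Pinehurst √(11·12)=11.489.
Each quota rounded against its threshold gives Oakdale 3, Rivermont 8, Pinehurst 11 (total 22).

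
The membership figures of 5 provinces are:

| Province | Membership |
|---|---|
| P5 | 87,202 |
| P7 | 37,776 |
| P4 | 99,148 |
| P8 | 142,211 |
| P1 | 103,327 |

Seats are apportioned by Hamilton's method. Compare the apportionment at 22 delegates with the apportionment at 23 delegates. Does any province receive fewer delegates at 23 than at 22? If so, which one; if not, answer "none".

none

At 22 seats: P5 4, P7 2, P4 4, P8 7, P1 5.
At 23 seats: P5 4, P7 2, P4 5, P8 7, P1 5.
No province's allocation decreased.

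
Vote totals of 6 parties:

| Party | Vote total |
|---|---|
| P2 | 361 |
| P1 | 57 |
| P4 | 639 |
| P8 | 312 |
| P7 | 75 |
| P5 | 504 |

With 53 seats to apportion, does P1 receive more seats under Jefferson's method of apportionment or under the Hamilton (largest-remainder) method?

Jefferson: P2 10, P1 1, P4 18, P8 8, P7 2, P5 14.
Hamilton: P2 10, P1 2, P4 17, P8 8, P7 2, P5 14.
P1 gets 1 under Jefferson and 2 under Hamilton.

Hamilton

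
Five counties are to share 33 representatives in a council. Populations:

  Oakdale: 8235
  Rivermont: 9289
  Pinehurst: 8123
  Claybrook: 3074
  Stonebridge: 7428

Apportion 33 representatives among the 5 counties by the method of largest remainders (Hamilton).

Oakdale=8, Rivermont=8, Pinehurst=7, Claybrook=3, Stonebridge=7

The standard divisor is 36149/33 ≈ 1095.424.
Standard quotas: Oakdale 7.5176, Rivermont 8.4798, Pinehurst 7.4154, Claybrook 2.8062, Stonebridge 6.7809.
Lower quotas: Oakdale 7, Rivermont 8, Pinehurst 7, Claybrook 2, Stonebridge 6 (sum 30, leaving 3 seats).
Remainders in descending order: Claybrook 0.8062, Stonebridge 0.7809, Oakdale 0.5176, Rivermont 0.4798, Pinehurst 0.4154.
Largest remainders: Claybrook, Stonebridge, Oakdale receive the extra seats.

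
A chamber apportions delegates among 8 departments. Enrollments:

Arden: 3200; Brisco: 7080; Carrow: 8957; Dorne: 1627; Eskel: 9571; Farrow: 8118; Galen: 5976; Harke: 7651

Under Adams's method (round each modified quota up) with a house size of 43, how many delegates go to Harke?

Standard divisor 52180/43 ≈ 1213.488; standard quotas: Arden 2.637, Brisco 5.834, Carrow 7.381, Dorne 1.341, Eskel 7.887, Farrow 6.690, Galen 4.925, Harke 6.305.
Rounding up gives 3, 6, 8, 2, 8, 7, 5, 7 = 46 seats, so the divisor must be adjusted.
With modified divisor 1360: modified quotas Arden 2.353, Brisco 5.206, Carrow 6.586, Dorne 1.196, Eskel 7.037, Farrow 5.969, Galen 4.394, Harke 5.626.
Rounding up: Arden 3, Brisco 6, Carrow 7, Dorne 2, Eskel 8, Farrow 6, Galen 5, Harke 6 (total 43).
Harke receives 6.

6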